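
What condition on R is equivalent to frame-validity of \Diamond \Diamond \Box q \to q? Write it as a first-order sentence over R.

\forall x \forall y (x R^2 y \to \exists w (yRw \wedge x = w))

This is a Sahlqvist (Geach-type) schema ◇^2□^1q → □^0◇^0q.
Minimal-valuation argument: fix x; take any y with xR^2y and any z with xR^0z. Set V(q) to the set of worlds R-reachable from y in exactly 1 step. Then □^1q holds at y, so the antecedent holds at x; validity forces ◇^0q at z, giving a w with zR^0w and yR^1w.
First-order correspondent: \forall x \forall y (x R^2 y \to \exists w (yRw \wedge x = w)).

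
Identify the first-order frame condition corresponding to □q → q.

reflexivity: ∀x Rxx

Suppose □q→q is valid. At any x set V(q)={w : Rxw}. Then □q holds at x, so q holds at x, i.e. Rxx.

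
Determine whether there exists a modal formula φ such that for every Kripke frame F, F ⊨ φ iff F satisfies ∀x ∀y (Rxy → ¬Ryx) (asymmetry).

Modal frame validity is preserved under surjective bounded morphisms.
The 5-cycle (worlds w0,w1,w2,w3,w4 with w0→w1→w2→w3→w4→w0) is asymmetric. Mapping every world to a single reflexive point • is a surjective bounded morphism, and the reflexive point is not asymmetric (R•• but asymmetry requires ¬R••).
So the class is not modally definable.

No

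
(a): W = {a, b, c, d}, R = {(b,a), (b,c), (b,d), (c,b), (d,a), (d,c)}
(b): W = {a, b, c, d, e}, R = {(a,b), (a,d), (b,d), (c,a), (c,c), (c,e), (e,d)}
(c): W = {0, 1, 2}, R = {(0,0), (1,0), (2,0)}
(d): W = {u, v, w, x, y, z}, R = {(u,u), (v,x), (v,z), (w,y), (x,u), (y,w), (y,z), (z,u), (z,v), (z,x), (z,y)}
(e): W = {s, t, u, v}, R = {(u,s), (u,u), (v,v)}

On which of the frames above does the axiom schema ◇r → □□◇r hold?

This is the axiom for a generalized confluence (Geach) condition; its first-order frame correspondent is ∀x ∀y ∀z ((xRy ∧ xR²z) → ∃w (y = w ∧ zRw)).
(a): fails — bRa, bR²a but no w with a=w and aRw.
(b): fails — aRb, aR²d but no w with b=w and dRw.
(c): holds.
(d): fails — vRx, vR²u but no t with x=t and uRt.
(e): fails — uRs, uR²s but no w with s=w and sRw.
Valid on: (c).

(c)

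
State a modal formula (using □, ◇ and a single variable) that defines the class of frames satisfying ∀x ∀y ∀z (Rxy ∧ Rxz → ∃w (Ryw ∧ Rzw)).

◇□s → □◇s

This is convergence; the standard corresponding axiom is .2: ◇□s → □◇s.
Suppose ◇□s→□◇s is valid. Take Rxy, Rxz and set V(s)={w : Ryw}. Then □s at y so ◇□s at x, so □◇s at x, so ◇s at z, giving w with Rzw and Ryw.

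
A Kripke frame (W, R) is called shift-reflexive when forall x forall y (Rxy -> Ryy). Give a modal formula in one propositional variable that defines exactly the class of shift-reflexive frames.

□(□s → s)

The condition is shift-reflexivity. The T□ schema □(□s → s) defines it.
Suppose □(□s→s) is valid. Take Rxy and set V(s)={w : Ryw}. Then at y, □s holds; since □(□s→s) at x, □s→s at y, so s at y, i.e. Ryy.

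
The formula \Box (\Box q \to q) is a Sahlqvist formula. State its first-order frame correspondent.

Shift-reflexivity

Suppose □(□q→q) is valid. Take Rxy and set V(q)={w : Ryw}. Then at y, □q holds; since □(□q→q) at x, □q→q at y, so q at y, i.e. Ryy.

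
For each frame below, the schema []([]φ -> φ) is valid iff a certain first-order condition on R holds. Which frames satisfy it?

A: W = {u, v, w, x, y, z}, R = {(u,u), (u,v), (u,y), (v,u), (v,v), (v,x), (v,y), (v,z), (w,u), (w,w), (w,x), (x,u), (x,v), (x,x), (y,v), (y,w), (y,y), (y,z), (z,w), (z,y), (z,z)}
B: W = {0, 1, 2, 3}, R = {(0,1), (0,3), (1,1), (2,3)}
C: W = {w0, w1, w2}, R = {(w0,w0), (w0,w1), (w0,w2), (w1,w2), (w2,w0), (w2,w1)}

A

Frame correspondent (Sahlqvist): forall x forall y (Rxy -> Ryy) — i.e. shift-reflexivity.
A: holds.
B: fails — R23 but not R33.
C: fails — Rw1w2 but not Rw2w2.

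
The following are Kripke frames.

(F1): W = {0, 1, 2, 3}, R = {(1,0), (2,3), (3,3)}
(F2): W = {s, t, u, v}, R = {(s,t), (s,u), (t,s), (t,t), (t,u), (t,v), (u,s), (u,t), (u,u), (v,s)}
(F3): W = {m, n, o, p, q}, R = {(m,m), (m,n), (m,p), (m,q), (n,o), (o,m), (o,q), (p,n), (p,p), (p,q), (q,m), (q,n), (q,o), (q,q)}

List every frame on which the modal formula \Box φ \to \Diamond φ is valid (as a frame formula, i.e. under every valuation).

The schema corresponds to seriality: \forall x \exists y Rxy.
(F1): fails — world 0 has no successor.
(F2): holds.
(F3): holds.

(F2), (F3)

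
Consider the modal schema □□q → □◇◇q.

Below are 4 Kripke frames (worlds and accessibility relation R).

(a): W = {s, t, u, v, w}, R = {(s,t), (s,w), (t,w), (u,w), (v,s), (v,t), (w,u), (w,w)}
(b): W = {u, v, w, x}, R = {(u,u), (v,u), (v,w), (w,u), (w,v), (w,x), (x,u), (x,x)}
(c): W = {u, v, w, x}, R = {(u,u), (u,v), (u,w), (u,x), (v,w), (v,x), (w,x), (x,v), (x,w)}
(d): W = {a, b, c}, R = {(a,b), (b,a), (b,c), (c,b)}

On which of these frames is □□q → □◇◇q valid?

(a), (b), (c)

This is the axiom for a generalized confluence (Geach) condition; its first-order frame correspondent is ∀x ∀z (xRz → ∃w (xR²w ∧ zR²w)).
(a): condition met.
(b): condition met.
(c): condition met.
(d): fails — aRb but no w with aR²w and bR²w.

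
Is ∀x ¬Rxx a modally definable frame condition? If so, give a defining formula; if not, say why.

Not modally definable

Any modally definable frame class is closed under surjective bounded morphisms.
The 3-cycle (worlds s,t,u with s→t→u→s) is irreflexive, and the map sending every world to a single reflexive point • is a surjective bounded morphism (forth: every edge maps to (•,•); back: every world has a successor). So any modal formula valid on the 3-cycle is also valid on the reflexive point, which is not irreflexive.
Hence irreflexivity is not modally definable.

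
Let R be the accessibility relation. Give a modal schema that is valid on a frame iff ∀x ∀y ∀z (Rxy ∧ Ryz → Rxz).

□r → □□r

A defining formula is □r → □□r (the 4 axiom).
Suppose □r→□□r is valid. Take Rxy, Ryz and set V(r)={w : Rxw}. Then □r at x, so □□r at x, so □r at y, so r at z, i.e. Rxz.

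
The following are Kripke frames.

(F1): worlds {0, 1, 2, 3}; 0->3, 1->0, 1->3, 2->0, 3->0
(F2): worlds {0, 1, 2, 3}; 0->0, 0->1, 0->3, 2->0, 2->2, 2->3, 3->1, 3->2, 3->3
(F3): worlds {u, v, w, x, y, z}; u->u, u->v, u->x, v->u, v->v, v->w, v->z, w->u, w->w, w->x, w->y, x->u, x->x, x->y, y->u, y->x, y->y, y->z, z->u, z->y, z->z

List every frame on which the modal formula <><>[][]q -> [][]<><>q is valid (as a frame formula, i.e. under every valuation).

This is the axiom for a generalized confluence (Geach) condition; its first-order frame correspondent is forall x forall y forall z ((x R^2 y & x R^2 z) -> exists w (y R^2 w & z R^2 w)).
(F1): fails — 1R²0, 1R²3 but no w with 0R²w and 3R²w.
(F2): fails — 0R²0, 0R²1 but no w with 0R²w and 1R²w.
(F3): holds.

(F3)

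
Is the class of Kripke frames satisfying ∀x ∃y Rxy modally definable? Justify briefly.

The condition is seriality. A defining modal formula is □p → ◇p.
Suppose □p→◇p is valid. At any x set V(p)=W. Then □p at x, so ◇p at x, so x has a successor.

Yes, by □p → ◇p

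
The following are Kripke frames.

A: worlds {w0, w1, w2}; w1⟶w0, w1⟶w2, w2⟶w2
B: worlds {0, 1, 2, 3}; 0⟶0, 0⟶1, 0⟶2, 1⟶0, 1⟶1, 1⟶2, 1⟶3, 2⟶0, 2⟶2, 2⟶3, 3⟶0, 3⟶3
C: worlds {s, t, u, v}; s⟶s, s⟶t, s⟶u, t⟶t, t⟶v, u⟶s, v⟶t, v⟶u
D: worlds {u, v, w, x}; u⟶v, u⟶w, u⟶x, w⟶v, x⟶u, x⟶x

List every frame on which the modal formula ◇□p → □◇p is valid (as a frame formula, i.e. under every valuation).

B

This is the axiom for convergence; its first-order frame correspondent is ∀x ∀y ∀z (Rxy ∧ Rxz → ∃w (Ryw ∧ Rzw)).
A: fails — Rw1w2 and Rw1w0 but w2 and w0 have no common successor.
B: condition met.
C: fails — Rsu and Rst but u and t have no common successor.
D: fails — Ruv and Ruv but v and v have no common successor.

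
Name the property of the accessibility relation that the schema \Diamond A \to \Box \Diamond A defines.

the Euclidean property

This schema is the 5 axiom.
Its frame correspondent is the Euclidean property — \forall x \forall y \forall z (Rxy \wedge Rxz \to Ryz).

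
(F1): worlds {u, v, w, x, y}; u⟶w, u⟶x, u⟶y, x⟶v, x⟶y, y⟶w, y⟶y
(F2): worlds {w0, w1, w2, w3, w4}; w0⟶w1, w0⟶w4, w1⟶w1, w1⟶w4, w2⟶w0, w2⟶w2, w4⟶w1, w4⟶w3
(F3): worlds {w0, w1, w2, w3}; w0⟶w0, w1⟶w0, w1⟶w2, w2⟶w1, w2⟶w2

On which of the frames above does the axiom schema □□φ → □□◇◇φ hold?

(F3)

Frame correspondent (Sahlqvist): ∀x ∀z (xR²z → ∃w (xR²w ∧ zR²w)) — i.e. a generalized confluence (Geach) condition.
(F1): fails — uR²v but no t with uR²t and vR²t.
(F2): fails — w0R²w3 but no w with w0R²w and w3R²w.
(F3): ✓.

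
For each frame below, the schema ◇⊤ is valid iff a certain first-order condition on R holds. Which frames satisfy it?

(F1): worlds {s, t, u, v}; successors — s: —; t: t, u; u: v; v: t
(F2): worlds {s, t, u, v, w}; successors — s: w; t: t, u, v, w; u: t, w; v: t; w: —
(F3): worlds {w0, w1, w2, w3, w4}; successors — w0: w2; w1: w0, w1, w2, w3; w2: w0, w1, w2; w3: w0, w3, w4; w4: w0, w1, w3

This is the axiom for seriality; its first-order frame correspondent is ∀x ∃y Rxy.
(F1): fails — world s has no successor.
(F2): fails — world w has no successor.
(F3): ✓.
Valid on: (F3).

(F3)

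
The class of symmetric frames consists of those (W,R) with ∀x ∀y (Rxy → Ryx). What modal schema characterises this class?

The condition is symmetry. The B schema s → □◇s defines it.
Suppose s→□◇s is valid. Take Rxy and set V(s)={x}. Then s at x, so □◇s at x, so ◇s at y, so some z with Ryz has s; z=x, i.e. Ryx.

s → □◇s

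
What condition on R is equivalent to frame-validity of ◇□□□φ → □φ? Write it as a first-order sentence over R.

∀x ∀y ∀z ((xRy ∧ xRz) → ∃w (yR³w ∧ z = w))

This is a Sahlqvist (Geach-type) schema ◇^1□^3φ → □^1◇^0φ.
Minimal-valuation argument: fix x; take any y with xR^1y and any z with xR^1z. Set V(φ) to the set of worlds R-reachable from y in exactly 3 steps. Then □^3φ holds at y, so the antecedent holds at x; validity forces ◇^0φ at z, giving a w with zR^0w and yR^3w.
First-order correspondent: ∀x ∀y ∀z ((xRy ∧ xRz) → ∃w (yR³w ∧ z = w)).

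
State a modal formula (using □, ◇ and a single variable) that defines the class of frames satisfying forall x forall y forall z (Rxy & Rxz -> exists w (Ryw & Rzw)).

◇□ψ → □◇ψ

The condition is convergence. The .2 schema ◇□ψ → □◇ψ defines it.
Suppose ◇□ψ→□◇ψ is valid. Take Rxy, Rxz and set V(ψ)={w : Ryw}. Then □ψ at y so ◇□ψ at x, so □◇ψ at x, so ◇ψ at z, giving w with Rzw and Ryw.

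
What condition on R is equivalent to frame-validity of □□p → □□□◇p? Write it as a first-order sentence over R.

This is a Sahlqvist (Geach-type) schema ◇^0□^2p → □^3◇^1p.
First-order correspondent: ∀x ∀z (xR³z → ∃w (xR²w ∧ zRw)).

∀x ∀z (xR³z → ∃w (xR²w ∧ zRw))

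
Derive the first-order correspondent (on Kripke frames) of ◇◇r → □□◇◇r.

This is a Sahlqvist (Geach-type) schema ◇^2□^0r → □^2◇^2r.
First-order correspondent: ∀x ∀y ∀z ((xR²y ∧ xR²z) → ∃w (y = w ∧ zR²w)).

∀x ∀y ∀z ((xR²y ∧ xR²z) → ∃w (y = w ∧ zR²w))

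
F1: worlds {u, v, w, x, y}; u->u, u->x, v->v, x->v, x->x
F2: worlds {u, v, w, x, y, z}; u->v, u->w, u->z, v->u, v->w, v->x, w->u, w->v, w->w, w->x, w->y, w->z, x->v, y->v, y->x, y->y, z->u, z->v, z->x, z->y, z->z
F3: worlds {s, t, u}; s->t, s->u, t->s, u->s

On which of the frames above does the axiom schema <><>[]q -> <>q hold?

This is the axiom for a generalized confluence (Geach) condition; its first-order frame correspondent is forall x forall y (x R^2 y -> exists w (yRw & xRw)).
F1: fails — uR²v but no t with vRt and uRt.
F2: fails — vR²x but no t with xRt and vRt.
F3: satisfies the condition.

F3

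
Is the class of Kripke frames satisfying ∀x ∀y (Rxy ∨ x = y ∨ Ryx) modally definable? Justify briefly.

Not modally definable

If a class were modally definable it would be closed under disjoint unions (Goldblatt–Thomason).
Take 2 disjoint single-world reflexive frames: each is trivially connected, but their disjoint union has 2 worlds with no edge between distinct components, so it is not connected.
So the class is not modally definable.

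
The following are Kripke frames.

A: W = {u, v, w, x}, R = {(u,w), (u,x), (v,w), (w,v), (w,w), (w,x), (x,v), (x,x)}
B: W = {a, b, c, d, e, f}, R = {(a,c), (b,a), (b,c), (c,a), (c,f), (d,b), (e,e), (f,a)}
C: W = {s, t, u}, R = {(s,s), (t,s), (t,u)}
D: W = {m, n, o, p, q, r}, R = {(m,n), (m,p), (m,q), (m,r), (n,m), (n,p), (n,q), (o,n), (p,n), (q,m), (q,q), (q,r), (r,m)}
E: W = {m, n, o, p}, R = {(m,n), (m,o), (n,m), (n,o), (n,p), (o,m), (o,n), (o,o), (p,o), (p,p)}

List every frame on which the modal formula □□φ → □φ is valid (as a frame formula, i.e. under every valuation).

A, E

This is the axiom for density; its first-order frame correspondent is ∀x ∀y (Rxy → ∃z (Rxz ∧ Rzy)).
A: ✓.
B: fails — Rcf but no z with Rcz and Rzf.
C: fails — Rtu but no z with Rtz and Rzu.
D: fails — Ron but no z with Roz and Rzn.
E: ✓.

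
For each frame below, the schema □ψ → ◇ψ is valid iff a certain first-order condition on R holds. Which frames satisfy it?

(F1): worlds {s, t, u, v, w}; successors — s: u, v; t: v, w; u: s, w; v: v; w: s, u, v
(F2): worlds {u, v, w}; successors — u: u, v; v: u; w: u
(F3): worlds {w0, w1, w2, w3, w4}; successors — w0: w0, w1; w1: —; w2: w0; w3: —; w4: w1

(F1), (F2)

Frame correspondent (Sahlqvist): ∀x ∃y Rxy — i.e. seriality.
(F1): condition met.
(F2): condition met.
(F3): fails — world w1 has no successor.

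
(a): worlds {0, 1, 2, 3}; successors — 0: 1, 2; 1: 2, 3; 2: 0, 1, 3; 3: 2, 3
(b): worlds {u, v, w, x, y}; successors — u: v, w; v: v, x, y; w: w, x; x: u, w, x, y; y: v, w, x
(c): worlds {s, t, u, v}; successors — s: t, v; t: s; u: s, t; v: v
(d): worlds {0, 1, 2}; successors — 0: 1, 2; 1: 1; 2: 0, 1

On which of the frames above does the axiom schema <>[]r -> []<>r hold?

(a), (b), (d)

The schema corresponds to convergence: forall x forall y forall z (Rxy & Rxz -> exists w (Ryw & Rzw)).
(a): satisfies the condition.
(b): satisfies the condition.
(c): fails — Rsv and Rst but v and t have no common successor.
(d): satisfies the condition.
Valid on: (a), (b), (d).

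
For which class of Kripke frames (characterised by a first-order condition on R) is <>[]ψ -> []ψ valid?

the Euclidean property

This is frame-equivalent to ◇ψ → □◇ψ (substitute ¬ψ for ψ and contrapose).
Suppose ◇ψ→□◇ψ is valid. Take Rxy, Rxz and set V(ψ)={y}. Then ◇ψ at x, so □◇ψ at x, so ◇ψ at z, so some w with Rzw has ψ; w=y, i.e. Rzy. By symmetry of the argument, Ryz.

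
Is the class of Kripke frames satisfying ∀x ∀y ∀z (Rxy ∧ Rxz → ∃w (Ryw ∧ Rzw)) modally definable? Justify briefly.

This is a Sahlqvist condition; the .2 axiom ◇□q → □◇q defines it.
Suppose ◇□q→□◇q is valid. Take Rxy, Rxz and set V(q)={w : Ryw}. Then □q at y so ◇□q at x, so □◇q at x, so ◇q at z, giving w with Rzw and Ryw.

Definable; ◇□q → □◇q defines it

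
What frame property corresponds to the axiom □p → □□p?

transitivity: ∀x ∀y ∀z (Rxy ∧ Ryz → Rxz)

Suppose □p→□□p is valid. Take Rxy, Ryz and set V(p)={w : Rxw}. Then □p at x, so □□p at x, so □p at y, so p at z, i.e. Rxz.
The converse is a direct semantic check.
So the correspondent is transitivity.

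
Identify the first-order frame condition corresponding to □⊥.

□⊥ is valid iff no world has any successor (otherwise □⊥ fails at any world with one).
Conversely, on a frame with emptiness of R the schema holds at every world under every valuation.
Frame condition: ∀x ∀y ¬Rxy.

emptiness of R: ∀x ∀y ¬Rxy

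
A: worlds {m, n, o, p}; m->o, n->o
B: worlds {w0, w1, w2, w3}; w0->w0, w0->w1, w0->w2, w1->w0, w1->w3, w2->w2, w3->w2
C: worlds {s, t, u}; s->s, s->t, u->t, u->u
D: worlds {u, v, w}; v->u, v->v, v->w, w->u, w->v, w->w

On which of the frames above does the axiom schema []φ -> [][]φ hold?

This is the axiom for transitivity; its first-order frame correspondent is forall x forall y forall z (Rxy & Ryz -> Rxz).
A: ✓.
B: fails — Rw1w0 and Rw0w1 but not Rw1w1.
C: ✓.
D: ✓.
Valid on: A, C, D.

A, C, D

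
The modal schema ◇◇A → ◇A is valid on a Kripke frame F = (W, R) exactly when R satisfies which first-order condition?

transitivity: ∀x ∀y ∀z (Rxy ∧ Ryz → Rxz)

This is a form of the 4 axiom.
Its frame correspondent is transitivity — ∀x ∀y ∀z (Rxy ∧ Ryz → Rxz).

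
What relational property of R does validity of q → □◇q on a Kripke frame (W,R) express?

This is the B axiom.
It corresponds to symmetry: ∀x ∀y (Rxy → Ryx).

symmetry: ∀x ∀y (Rxy → Ryx)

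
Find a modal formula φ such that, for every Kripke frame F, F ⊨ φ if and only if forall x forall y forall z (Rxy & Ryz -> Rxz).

□r → □□r

A defining formula is □r → □□r (the 4 axiom).
Suppose □r→□□r is valid. Take Rxy, Ryz and set V(r)={w : Rxw}. Then □r at x, so □□r at x, so □r at y, so r at z, i.e. Rxz.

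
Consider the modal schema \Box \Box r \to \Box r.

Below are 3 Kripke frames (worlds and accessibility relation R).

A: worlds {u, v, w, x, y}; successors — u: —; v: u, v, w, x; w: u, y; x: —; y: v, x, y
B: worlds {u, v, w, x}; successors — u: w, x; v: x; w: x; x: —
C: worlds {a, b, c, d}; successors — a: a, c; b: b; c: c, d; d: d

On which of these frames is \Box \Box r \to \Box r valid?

Frame correspondent (Sahlqvist): \forall x \forall y (Rxy \to \exists z (Rxz \wedge Rzy)) — i.e. density.
A: fails — Rwu but no z with Rwz and Rzu.
B: fails — Rvx but no z with Rvz and Rzx.
C: satisfies the condition.

C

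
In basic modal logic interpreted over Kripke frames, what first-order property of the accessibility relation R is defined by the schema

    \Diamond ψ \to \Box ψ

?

This is the CD axiom.
Its frame correspondent is partial functionality — \forall x \forall y \forall z (Rxy \wedge Rxz \to y = z).

Partial functionality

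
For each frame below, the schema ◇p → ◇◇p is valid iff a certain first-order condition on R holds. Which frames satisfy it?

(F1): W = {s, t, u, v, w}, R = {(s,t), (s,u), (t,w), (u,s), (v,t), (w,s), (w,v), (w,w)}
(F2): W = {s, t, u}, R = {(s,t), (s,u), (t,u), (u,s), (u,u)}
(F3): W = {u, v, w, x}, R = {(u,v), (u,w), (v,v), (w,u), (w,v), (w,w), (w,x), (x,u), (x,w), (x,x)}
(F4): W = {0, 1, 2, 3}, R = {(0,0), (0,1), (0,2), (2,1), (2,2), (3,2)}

(F3), (F4)

This is the axiom for a generalized confluence (Geach) condition; its first-order frame correspondent is ∀x ∀y (xRy → ∃w (y = w ∧ xR²w)).
(F1): fails — sRt but no w* with t=w* and sR²w*.
(F2): fails — sRt but no w with t=w and sR²w.
(F3): satisfies the condition.
(F4): satisfies the condition.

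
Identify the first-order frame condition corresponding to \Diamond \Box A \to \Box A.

the Euclidean property

Replacing A by ¬A and contraposing gives the equivalent schema ◇A → □◇A.
Suppose ◇A→□◇A is valid. Take Rxy, Rxz and set V(A)={y}. Then ◇A at x, so □◇A at x, so ◇A at z, so some w with Rzw has A; w=y, i.e. Rzy. By symmetry of the argument, Ryz.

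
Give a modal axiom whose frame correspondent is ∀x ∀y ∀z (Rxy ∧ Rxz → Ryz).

◇q → □◇q

This is the Euclidean property; the standard corresponding axiom is 5: ◇q → □◇q.
Suppose ◇q→□◇q is valid. Take Rxy, Rxz and set V(q)={y}. Then ◇q at x, so □◇q at x, so ◇q at z, so some w with Rzw has q; w=y, i.e. Rzy. By symmetry of the argument, Ryz.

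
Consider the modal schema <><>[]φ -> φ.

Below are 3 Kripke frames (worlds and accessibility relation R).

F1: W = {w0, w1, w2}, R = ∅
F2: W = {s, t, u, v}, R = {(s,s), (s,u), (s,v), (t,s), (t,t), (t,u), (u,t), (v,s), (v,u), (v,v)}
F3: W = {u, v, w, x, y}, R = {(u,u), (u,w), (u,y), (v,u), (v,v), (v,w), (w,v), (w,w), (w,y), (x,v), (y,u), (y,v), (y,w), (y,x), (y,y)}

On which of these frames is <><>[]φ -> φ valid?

F1

This is the axiom for a generalized confluence (Geach) condition; its first-order frame correspondent is forall x forall y (x R^2 y -> exists w (yRw & x = w)).
F1: satisfies the condition.
F2: fails — sR²u but no w with uRw and s=w.
F3: fails — uR²w but no t with wRt and u=t.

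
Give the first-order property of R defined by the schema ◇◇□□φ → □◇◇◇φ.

This is a Sahlqvist (Geach-type) schema ◇^2□^2φ → □^1◇^3φ.
Minimal-valuation argument: fix x; take any y with xR^2y and any z with xR^1z. Set V(φ) to the set of worlds R-reachable from y in exactly 2 steps. Then □^2φ holds at y, so the antecedent holds at x; validity forces ◇^3φ at z, giving a w with zR^3w and yR^2w.
First-order correspondent: ∀x ∀y ∀z ((xR²y ∧ xRz) → ∃w (yR²w ∧ zR³w)).

∀x ∀y ∀z ((xR²y ∧ xRz) → ∃w (yR²w ∧ zR³w))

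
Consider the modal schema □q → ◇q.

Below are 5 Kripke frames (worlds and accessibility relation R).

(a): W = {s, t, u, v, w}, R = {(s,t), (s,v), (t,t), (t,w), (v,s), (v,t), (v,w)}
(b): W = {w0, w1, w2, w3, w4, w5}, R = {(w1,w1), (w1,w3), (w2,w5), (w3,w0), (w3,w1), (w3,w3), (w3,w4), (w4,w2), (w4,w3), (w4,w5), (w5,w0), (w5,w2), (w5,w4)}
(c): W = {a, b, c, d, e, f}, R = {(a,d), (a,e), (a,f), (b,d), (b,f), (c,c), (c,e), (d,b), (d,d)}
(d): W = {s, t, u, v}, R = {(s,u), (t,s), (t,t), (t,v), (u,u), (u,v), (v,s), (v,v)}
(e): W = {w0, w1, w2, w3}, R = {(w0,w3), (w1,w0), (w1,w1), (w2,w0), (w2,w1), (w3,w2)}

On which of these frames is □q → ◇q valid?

This is the axiom for seriality; its first-order frame correspondent is ∀x ∃y Rxy.
(a): fails — world u has no successor.
(b): fails — world w0 has no successor.
(c): fails — world e has no successor.
(d): holds.
(e): holds.
Valid on: (d), (e).

(d), (e)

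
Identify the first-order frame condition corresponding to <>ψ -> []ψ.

Suppose ◇ψ→□ψ is valid. Take Rxy, Rxz and set V(ψ)={y}. Then ◇ψ at x, so □ψ at x, so ψ at z, i.e. z=y.
Conversely, on a frame with partial functionality the schema holds at every world under every valuation.
Frame condition: forall x forall y forall z (Rxy & Rxz -> y = z).

Partial functionality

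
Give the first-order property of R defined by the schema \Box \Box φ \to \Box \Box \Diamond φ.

\forall x \forall z (x R^2 z \to \exists w (x R^2 w \wedge zRw))

This is a Sahlqvist (Geach-type) schema ◇^0□^2φ → □^2◇^1φ.
Minimal-valuation argument: fix x; take any y with xR^0y and any z with xR^2z. Set V(φ) to the set of worlds R-reachable from y in exactly 2 steps. Then □^2φ holds at y, so the antecedent holds at x; validity forces ◇^1φ at z, giving a w with zR^1w and yR^2w.
First-order correspondent: \forall x \forall z (x R^2 z \to \exists w (x R^2 w \wedge zRw)).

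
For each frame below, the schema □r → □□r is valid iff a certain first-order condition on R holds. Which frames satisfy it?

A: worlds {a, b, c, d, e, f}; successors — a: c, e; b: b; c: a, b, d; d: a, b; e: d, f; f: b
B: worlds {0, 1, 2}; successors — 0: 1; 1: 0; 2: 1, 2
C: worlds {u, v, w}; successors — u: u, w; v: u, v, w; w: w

C

This is the axiom for transitivity; its first-order frame correspondent is ∀x ∀y ∀z (Rxy ∧ Ryz → Rxz).
A: fails — Rae and Red but not Rad.
B: fails — R01 and R10 but not R00.
C: condition met.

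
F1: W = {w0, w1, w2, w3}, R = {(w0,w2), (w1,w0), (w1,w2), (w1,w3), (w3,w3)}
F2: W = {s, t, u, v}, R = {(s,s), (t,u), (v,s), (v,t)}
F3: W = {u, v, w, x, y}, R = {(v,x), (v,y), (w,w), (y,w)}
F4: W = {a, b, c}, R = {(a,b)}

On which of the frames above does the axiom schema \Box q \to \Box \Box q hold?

This is the axiom for transitivity; its first-order frame correspondent is \forall x \forall y \forall z (Rxy \wedge Ryz \to Rxz).
F1: condition met.
F2: fails — Rvt and Rtu but not Rvu.
F3: fails — Rvy and Ryw but not Rvw.
F4: condition met.
Valid on: F1, F4.

F1, F4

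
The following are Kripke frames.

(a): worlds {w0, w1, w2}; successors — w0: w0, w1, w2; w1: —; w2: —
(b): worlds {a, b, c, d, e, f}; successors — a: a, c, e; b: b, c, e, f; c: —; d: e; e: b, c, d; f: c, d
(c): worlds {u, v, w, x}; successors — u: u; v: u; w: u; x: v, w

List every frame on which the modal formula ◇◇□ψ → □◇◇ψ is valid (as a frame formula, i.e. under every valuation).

(c)

The schema corresponds to a generalized confluence (Geach) condition: ∀x ∀y ∀z ((xR²y ∧ xRz) → ∃w (yRw ∧ zR²w)).
(a): fails — w0R²w0, w0Rw1 but no w with w0Rw and w1R²w.
(b): fails — aR²a, aRc but no w with aRw and cR²w.
(c): ✓.
Valid on: (c).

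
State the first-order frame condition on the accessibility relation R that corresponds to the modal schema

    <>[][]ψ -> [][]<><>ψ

forall x forall y forall z ((xRy & x R^2 z) -> exists w (y R^2 w & z R^2 w))

This is a Sahlqvist (Geach-type) schema ◇^1□^2ψ → □^2◇^2ψ.
Minimal-valuation argument: fix x; take any y with xR^1y and any z with xR^2z. Set V(ψ) to the set of worlds R-reachable from y in exactly 2 steps. Then □^2ψ holds at y, so the antecedent holds at x; validity forces ◇^2ψ at z, giving a w with zR^2w and yR^2w.
First-order correspondent: forall x forall y forall z ((xRy & x R^2 z) -> exists w (y R^2 w & z R^2 w)).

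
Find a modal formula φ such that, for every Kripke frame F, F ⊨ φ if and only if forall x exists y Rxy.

□q → ◇q

A defining formula is □q → ◇q (the D axiom).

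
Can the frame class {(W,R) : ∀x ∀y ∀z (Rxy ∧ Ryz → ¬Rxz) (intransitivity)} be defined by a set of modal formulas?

Not modally definable

If a class were modally definable it would be closed under surjective bounded morphisms (Goldblatt–Thomason).
The 5-cycle (worlds w0,w1,w2,w3,w4 with w0→w1→w2→w3→w4→w0) is intransitive. Mapping every world to a single reflexive point • is a surjective bounded morphism; the reflexive point is not intransitive (R••∧R•• but R••).
So the class is not modally definable.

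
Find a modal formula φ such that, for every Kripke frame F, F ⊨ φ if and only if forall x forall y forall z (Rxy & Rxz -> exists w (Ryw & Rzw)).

This is convergence; the standard corresponding axiom is .2: ◇□q → □◇q.

◇□q → □◇q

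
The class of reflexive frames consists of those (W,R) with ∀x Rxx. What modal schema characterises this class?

A defining formula is □p → p (the T axiom).

□p → p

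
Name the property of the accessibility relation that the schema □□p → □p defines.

Suppose □□p→□p is valid. Take Rxy and set V(p)={w : xR²w}. Then □□p at x, so □p at x, so p at y, i.e. ∃z(Rxz∧Rzy).
Conversely, on a frame with density the schema holds at every world under every valuation.
So the correspondent is density.

density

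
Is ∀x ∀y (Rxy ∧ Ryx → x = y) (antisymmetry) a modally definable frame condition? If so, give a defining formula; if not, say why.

Not modally definable

Modal frame validity is preserved under surjective bounded morphisms.
The 6-cycle (worlds a,b,c,d,e,f with a→b→c→d→e→f→a) is antisymmetric. Sending even-indexed worlds to a and odd-indexed worlds to b is a surjective bounded morphism onto the two-world frame with a↔b, which is not antisymmetric.
Hence antisymmetry is not modally definable.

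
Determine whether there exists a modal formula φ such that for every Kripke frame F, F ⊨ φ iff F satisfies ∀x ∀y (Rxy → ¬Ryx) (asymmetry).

If a class were modally definable it would be closed under surjective bounded morphisms (Goldblatt–Thomason).
The 4-cycle (worlds w0,w1,w2,w3 with w0→w1→w2→w3→w0) is asymmetric. Mapping every world to a single reflexive point • is a surjective bounded morphism, and the reflexive point is not asymmetric (R•• but asymmetry requires ¬R••).
So no modal formula (or set of formulas) defines exactly the asymmetric frames.

No — not modally definable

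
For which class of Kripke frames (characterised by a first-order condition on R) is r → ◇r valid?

Reflexivity

Equivalently (dual form): □r → r.
Suppose □r→r is valid. At any x set V(r)={w : Rxw}. Then □r holds at x, so r holds at x, i.e. Rxx.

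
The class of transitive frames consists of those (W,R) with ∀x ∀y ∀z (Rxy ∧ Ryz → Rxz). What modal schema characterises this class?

This is transitivity; the standard corresponding axiom is 4: □ψ → □□ψ.
Suppose □ψ→□□ψ is valid. Take Rxy, Ryz and set V(ψ)={w : Rxw}. Then □ψ at x, so □□ψ at x, so □ψ at y, so ψ at z, i.e. Rxz.

□ψ → □□ψ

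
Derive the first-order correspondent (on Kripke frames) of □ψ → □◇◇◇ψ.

∀x ∀z (xRz → ∃w (xRw ∧ zR³w))

This is a Sahlqvist (Geach-type) schema ◇^0□^1ψ → □^1◇^3ψ.
Minimal-valuation argument: fix x; take any y with xR^0y and any z with xR^1z. Set V(ψ) to the set of worlds R-reachable from y in exactly 1 step. Then □^1ψ holds at y, so the antecedent holds at x; validity forces ◇^3ψ at z, giving a w with zR^3w and yR^1w.
First-order correspondent: ∀x ∀z (xRz → ∃w (xRw ∧ zR³w)).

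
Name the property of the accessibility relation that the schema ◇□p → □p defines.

Equivalently (dual form): ◇p → □◇p.
Suppose ◇p→□◇p is valid. Take Rxy, Rxz and set V(p)={y}. Then ◇p at x, so □◇p at x, so ◇p at z, so some w with Rzw has p; w=y, i.e. Rzy. By symmetry of the argument, Ryz.
Conversely, on a frame with the Euclidean property the schema holds at every world under every valuation.
So the correspondent is the Euclidean property.

The Euclidean property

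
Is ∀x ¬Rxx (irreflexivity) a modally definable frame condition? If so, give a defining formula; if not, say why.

If a class were modally definable it would be closed under surjective bounded morphisms (Goldblatt–Thomason).
The 5-cycle (worlds a,b,c,d,e with a→b→c→d→e→a) is irreflexive, and the map sending every world to a single reflexive point • is a surjective bounded morphism (forth: every edge maps to (•,•); back: every world has a successor). So any modal formula valid on the 5-cycle is also valid on the reflexive point, which is not irreflexive.
Hence irreflexivity is not modally definable.

Not modally definable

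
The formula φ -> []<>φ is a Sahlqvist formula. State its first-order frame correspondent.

symmetry

Suppose φ→□◇φ is valid. Take Rxy and set V(φ)={x}. Then φ at x, so □◇φ at x, so ◇φ at y, so some z with Ryz has φ; z=x, i.e. Ryx.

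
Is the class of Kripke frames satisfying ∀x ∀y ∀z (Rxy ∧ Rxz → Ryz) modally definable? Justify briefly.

The condition is the Euclidean property. A defining modal formula is ◇q → □◇q.
Suppose ◇q→□◇q is valid. Take Rxy, Rxz and set V(q)={y}. Then ◇q at x, so □◇q at x, so ◇q at z, so some w with Rzw has q; w=y, i.e. Rzy. By symmetry of the argument, Ryz.

Yes — defined by ◇q → □◇q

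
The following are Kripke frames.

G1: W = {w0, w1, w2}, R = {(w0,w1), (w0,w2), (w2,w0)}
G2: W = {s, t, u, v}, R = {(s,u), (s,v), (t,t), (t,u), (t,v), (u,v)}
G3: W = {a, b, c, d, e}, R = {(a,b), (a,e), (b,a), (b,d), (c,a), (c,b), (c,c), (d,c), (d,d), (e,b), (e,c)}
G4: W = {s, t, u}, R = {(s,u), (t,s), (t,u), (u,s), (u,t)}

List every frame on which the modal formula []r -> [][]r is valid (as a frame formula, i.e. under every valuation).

G2

This is the axiom for transitivity; its first-order frame correspondent is forall x forall y forall z (Rxy & Ryz -> Rxz).
G1: fails — Rw2w0 and Rw0w1 but not Rw2w1.
G2: holds.
G3: fails — Reb and Rba but not Rea.
G4: fails — Rut and Rtu but not Ruu.
Valid on: G2.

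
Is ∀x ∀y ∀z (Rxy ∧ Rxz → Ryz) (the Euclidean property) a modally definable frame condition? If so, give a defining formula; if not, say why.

The condition is the Euclidean property. A defining modal formula is ◇p → □◇p.
Suppose ◇p→□◇p is valid. Take Rxy, Rxz and set V(p)={y}. Then ◇p at x, so □◇p at x, so ◇p at z, so some w with Rzw has p; w=y, i.e. Rzy. By symmetry of the argument, Ryz.

Yes, by ◇p → □◇p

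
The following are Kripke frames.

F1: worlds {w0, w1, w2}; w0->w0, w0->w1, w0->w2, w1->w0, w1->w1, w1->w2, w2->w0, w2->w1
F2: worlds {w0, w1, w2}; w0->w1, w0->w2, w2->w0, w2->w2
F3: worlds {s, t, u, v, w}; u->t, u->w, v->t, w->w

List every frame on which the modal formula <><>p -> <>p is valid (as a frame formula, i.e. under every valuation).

F3

This is the axiom for a generalized confluence (Geach) condition; its first-order frame correspondent is forall x forall y (x R^2 y -> exists w (y = w & xRw)).
F1: fails — w2R²w2 but no w with w2=w and w2Rw.
F2: fails — w0R²w0 but no w with w0=w and w0Rw.
F3: holds.
Valid on: F3.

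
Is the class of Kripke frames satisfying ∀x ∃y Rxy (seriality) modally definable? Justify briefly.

Definable; □r → ◇r defines it

Yes: it is seriality, defined by the D schema □r → ◇r.
Suppose □r→◇r is valid. At any x set V(r)=W. Then □r at x, so ◇r at x, so x has a successor.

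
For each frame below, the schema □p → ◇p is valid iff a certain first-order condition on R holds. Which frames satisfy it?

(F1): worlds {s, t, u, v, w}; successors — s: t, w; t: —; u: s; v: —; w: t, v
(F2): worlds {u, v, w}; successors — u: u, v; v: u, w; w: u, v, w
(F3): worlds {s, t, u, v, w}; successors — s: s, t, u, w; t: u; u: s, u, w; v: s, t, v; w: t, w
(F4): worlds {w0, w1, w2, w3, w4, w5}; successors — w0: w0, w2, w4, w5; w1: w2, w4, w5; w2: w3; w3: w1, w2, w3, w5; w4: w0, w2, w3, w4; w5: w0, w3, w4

(F2), (F3), (F4)

The schema corresponds to seriality: ∀x ∃y Rxy.
(F1): fails — world t has no successor.
(F2): condition met.
(F3): condition met.
(F4): condition met.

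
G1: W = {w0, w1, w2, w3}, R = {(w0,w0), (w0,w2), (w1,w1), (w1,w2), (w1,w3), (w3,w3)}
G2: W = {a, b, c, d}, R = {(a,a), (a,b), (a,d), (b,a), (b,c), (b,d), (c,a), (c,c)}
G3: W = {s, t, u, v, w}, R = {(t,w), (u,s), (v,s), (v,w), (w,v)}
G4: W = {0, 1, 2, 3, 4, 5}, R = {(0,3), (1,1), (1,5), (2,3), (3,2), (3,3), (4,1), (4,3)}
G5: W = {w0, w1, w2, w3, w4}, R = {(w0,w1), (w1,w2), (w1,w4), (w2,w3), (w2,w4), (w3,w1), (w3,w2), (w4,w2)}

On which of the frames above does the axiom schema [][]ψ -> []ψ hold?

G1, G2, G4

Frame correspondent (Sahlqvist): forall x forall y (Rxy -> exists z (Rxz & Rzy)) — i.e. density.
G1: holds.
G2: holds.
G3: fails — Rvw but no z with Rvz and Rzw.
G4: holds.
G5: fails — Rw2w4 but no z with Rw2z and Rzw4.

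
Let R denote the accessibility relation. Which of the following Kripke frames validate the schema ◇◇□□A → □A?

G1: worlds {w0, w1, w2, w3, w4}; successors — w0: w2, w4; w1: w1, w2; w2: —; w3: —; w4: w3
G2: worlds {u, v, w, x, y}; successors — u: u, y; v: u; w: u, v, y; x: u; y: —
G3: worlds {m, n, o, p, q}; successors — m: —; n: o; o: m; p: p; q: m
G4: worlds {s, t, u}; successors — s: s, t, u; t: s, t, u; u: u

Frame correspondent (Sahlqvist): ∀x ∀y ∀z ((xR²y ∧ xRz) → ∃w (yR²w ∧ z = w)) — i.e. a generalized confluence (Geach) condition.
G1: fails — w0R²w3, w0Rw2 but no w with w3R²w and w2=w.
G2: fails — uR²y, uRu but no t with yR²t and u=t.
G3: fails — nR²m, nRo but no w with mR²w and o=w.
G4: fails — sR²u, sRs but no w with uR²w and s=w.

none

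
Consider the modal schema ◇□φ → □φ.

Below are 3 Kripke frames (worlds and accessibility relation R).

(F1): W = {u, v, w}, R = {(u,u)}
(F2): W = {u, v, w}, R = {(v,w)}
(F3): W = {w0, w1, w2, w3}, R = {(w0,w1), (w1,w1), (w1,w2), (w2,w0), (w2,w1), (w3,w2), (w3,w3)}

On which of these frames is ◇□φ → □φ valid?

Frame correspondent (Sahlqvist): ∀x ∀y ∀z (Rxy ∧ Rxz → Ryz) — i.e. the Euclidean property.
(F1): satisfies the condition.
(F2): fails — Rvw and Rvw but not Rww.
(F3): fails — Rw1w2 and Rw1w2 but not Rw2w2.

(F1)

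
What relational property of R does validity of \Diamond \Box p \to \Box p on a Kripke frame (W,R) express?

This schema is equivalent to the 5 axiom ◇p → □◇p.
Its frame correspondent is the Euclidean property — \forall x \forall y \forall z (Rxy \wedge Rxz \to Ryz).

The Euclidean property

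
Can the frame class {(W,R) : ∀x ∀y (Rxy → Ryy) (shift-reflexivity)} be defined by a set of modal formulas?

Yes: it is shift-reflexivity, defined by the T□ schema □(□q → q).
Suppose □(□q→q) is valid. Take Rxy and set V(q)={w : Ryw}. Then at y, □q holds; since □(□q→q) at x, □q→q at y, so q at y, i.e. Ryy.

Yes, by □(□q → q)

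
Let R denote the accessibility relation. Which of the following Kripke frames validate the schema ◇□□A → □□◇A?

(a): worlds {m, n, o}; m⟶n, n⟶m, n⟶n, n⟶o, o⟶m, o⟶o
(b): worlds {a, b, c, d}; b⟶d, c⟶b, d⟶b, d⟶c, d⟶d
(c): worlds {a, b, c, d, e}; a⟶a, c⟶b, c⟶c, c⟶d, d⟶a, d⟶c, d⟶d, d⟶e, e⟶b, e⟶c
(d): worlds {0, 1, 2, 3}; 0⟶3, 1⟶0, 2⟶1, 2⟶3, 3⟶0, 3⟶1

(a)

This is the axiom for a generalized confluence (Geach) condition; its first-order frame correspondent is ∀x ∀y ∀z ((xRy ∧ xR²z) → ∃w (yR²w ∧ zRw)).
(a): ✓.
(b): fails — dRc, dR²c but no w with cR²w and cRw.
(c): fails — cRb, cR²a but no w with bR²w and aRw.
(d): fails — 2R1, 2R²1 but no w with 1R²w and 1Rw.
Valid on: (a).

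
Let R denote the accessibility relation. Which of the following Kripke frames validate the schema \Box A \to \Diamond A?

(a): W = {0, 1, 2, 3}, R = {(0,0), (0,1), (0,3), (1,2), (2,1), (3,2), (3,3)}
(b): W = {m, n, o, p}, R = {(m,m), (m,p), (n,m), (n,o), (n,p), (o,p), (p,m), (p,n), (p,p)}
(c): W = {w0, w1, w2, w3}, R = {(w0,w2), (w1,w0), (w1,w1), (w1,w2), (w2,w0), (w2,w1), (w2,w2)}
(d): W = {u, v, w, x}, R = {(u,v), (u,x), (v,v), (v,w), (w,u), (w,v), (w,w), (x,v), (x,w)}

(a), (b), (d)

This is the axiom for seriality; its first-order frame correspondent is \forall x \exists y Rxy.
(a): satisfies the condition.
(b): satisfies the condition.
(c): fails — world w3 has no successor.
(d): satisfies the condition.
Valid on: (a), (b), (d).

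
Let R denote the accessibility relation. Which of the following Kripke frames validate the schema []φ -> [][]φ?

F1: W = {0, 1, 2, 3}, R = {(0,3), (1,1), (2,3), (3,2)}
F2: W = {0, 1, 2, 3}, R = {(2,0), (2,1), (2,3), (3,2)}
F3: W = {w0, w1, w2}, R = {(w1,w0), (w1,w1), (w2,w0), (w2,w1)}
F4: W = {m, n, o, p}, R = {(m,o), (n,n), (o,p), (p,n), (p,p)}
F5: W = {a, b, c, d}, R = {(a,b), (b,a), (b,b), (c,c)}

F3

This is the axiom for transitivity; its first-order frame correspondent is forall x forall y forall z (Rxy & Ryz -> Rxz).
F1: fails — R23 and R32 but not R22.
F2: fails — R23 and R32 but not R22.
F3: ✓.
F4: fails — Rop and Rpn but not Ron.
F5: fails — Rab and Rba but not Raa.
Valid on: F3.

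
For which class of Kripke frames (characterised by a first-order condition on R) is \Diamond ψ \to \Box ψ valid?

Partial functionality

Suppose ◇ψ→□ψ is valid. Take Rxy, Rxz and set V(ψ)={y}. Then ◇ψ at x, so □ψ at x, so ψ at z, i.e. z=y.
Conversely, any frame satisfying \forall x \forall y \forall z (Rxy \wedge Rxz \to y = z) validates the schema.
So the correspondent is partial functionality.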